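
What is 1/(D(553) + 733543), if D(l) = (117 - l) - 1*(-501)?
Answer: 1/733608 ≈ 1.3631e-6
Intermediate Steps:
D(l) = 618 - l (D(l) = (117 - l) + 501 = 618 - l)
1/(D(553) + 733543) = 1/((618 - 1*553) + 733543) = 1/((618 - 553) + 733543) = 1/(65 + 733543) = 1/733608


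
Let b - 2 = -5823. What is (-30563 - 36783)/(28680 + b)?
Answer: -67346/22859 ≈ -2.9461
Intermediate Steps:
b = -5821 (b = 2 - 5823 = -5821)
(-30563 - 36783)/(28680 + b) = (-30563 - 36783)/(28680 - 5821) = -67346/22859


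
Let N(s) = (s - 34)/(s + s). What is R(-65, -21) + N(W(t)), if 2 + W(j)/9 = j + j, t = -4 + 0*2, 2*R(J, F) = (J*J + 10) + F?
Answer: 94846/45 ≈ 2107.7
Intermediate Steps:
R(J, F) = 5 + F/2 + J²/2 (R(J, F) = ((J*J + 10) + F)/2 = ((J² + 10) + F)/2 = ((10 + J²) + F)/2 = (10 + F + J²)/2 = 5 + F/2 + J²/2)
t = -4 (t = -4 + 0 = -4)
W(j) = -18 + 18*j (W(j) = -18 + 9*(j + j) = -18 + 9*(2*j) = -18 + 18*j)
N(s) = (-34 + s)/(2*s) (N(s) = (-34 + s)/((2*s)) = (-34 + s)*(1/(2*s)) = (-34 + s)/(2*s))
R(-65, -21) + N(W(t)) = (5 + (½)*(-21) + (½)*(-65)²) + (-34 + (-18 + 18*(-4)))/(2*(-18 + 18*(-4))) = (5 - 21/2 + (½)*4225) + (-34 + (-18 - 72))/(2*(-18 - 72)) = (5 - 21/2 + 4225/2) + (½)*(-34 - 90)/(-90) = 2107 + (½)*(-1/90)*(-124) = 2107 + 31/45 = 94846/45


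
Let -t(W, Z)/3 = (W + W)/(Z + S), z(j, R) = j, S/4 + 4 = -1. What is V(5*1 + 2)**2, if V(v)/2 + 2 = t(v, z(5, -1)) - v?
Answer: 3844/25 ≈ 153.76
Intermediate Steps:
S = -20 (S = -16 + 4*(-1) = -16 - 4 = -20)
t(W, Z) = -6*W/(-20 + Z) (t(W, Z) = -3*(W + W)/(Z - 20) = -3*2*W/(-20 + Z) = -6*W/(-20 + Z))
V(v) = -4 - 6*v/5 (V(v) = -4 + 2*(-6*v/(-20 + 5) - v) = -4 + 2*(-6*v/(-15) - v) = -4 + 2*(-6*v*(-1/15) - v) = -4 + 2*(2*v/5 - v) = -4 + 2*(-3*v/5) = -4 - 6*v/5)
V(5*1 + 2)**2 = (-4 - 6*(5*1 + 2)/5)**2 = (-4 - 6*(5 + 2)/5)**2 = (-4 - 6/5*7)**2 = (-4 - 42/5)**2 = (-62/5)**2 = 3844/25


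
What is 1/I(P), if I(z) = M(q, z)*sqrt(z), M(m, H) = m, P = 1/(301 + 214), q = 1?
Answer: sqrt(515) ≈ 22.694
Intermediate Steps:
P = 1/515 ≈ 0.0019417
I(z) = sqrt(z) (I(z) = 1*sqrt(z) = sqrt(z))
1/I(P) = 1/(sqrt(1/515)) = 1/(sqrt(515)/515) = sqrt(515)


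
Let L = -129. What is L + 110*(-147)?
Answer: -16299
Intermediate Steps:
L + 110*(-147) = -129 + 110*(-147) = -129 - 16170 = -16299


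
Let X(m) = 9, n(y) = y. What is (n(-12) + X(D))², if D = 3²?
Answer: 9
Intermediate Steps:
D = 9
(n(-12) + X(D))² = (-12 + 9)² = (-3)² = 9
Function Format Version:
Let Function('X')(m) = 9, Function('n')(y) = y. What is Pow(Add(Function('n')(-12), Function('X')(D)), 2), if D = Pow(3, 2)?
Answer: 9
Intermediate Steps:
D = 9
Pow(Add(Function('n')(-12), Function('X')(D)), 2) = Pow(Add(-12, 9), 2) = Pow(-3, 2) = 9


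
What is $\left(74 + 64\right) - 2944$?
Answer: $-2806$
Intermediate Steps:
$\left(74 + 64\right) - 2944 = 138 - 2944 = -2806$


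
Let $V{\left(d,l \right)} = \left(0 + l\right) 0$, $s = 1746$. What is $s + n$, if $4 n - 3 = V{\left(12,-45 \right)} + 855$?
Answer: $\frac{3921}{2} \approx 1960.5$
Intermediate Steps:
$V{\left(d,l \right)} = 0$ ($V{\left(d,l \right)} = l 0 = 0$)
$n = \frac{429}{2}$ ($n = \frac{3}{4} + \frac{0 + 855}{4} = \frac{3}{4} + \frac{1}{4} \cdot 855 = \frac{3}{4} + \frac{855}{4} = \frac{429}{2} \approx 214.5$)
$s + n = 1746 + \frac{429}{2} = \frac{3921}{2}$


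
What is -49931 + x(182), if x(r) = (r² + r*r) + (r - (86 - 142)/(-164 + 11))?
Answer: 2524291/153 ≈ 16499.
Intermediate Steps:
x(r) = -56/153 + r + 2*r² (x(r) = (r² + r²) + (r - (-56)/(-153)) = 2*r² + (r - (-56)*(-1)/153) = 2*r² + (r - 1*56/153) = 2*r² + (r - 56/153) = 2*r² + (-56/153 + r) = -56/153 + r + 2*r²)
-49931 + x(182) = -49931 + (-56/153 + 182 + 2*182²) = -49931 + (-56/153 + 182 + 2*33124) = -49931 + (-56/153 + 182 + 66248) = -49931 + 10163734/153 = 2524291/153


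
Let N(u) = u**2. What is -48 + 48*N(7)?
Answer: 2304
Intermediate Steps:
-48 + 48*N(7) = -48 + 48*7**2 = -48 + 48*49 = -48 + 2352 = 2304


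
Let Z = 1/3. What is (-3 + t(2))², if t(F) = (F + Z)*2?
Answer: 25/9 ≈ 2.7778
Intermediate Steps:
Z = ⅓ (Z = 1*(⅓) = ⅓ ≈ 0.33333)
t(F) = ⅔ + 2*F (t(F) = (F + ⅓)*2 = (⅓ + F)*2 = ⅔ + 2*F)
(-3 + t(2))² = (-3 + (⅔ + 2*2))² = (-3 + (⅔ + 4))² = (-3 + 14/3)² = (5/3)² = 25/9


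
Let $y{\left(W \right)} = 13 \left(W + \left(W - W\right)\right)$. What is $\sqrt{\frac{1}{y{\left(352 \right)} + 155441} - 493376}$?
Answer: $\frac{i \sqrt{12633109707865647}}{160017} \approx 702.41 i$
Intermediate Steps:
$y{\left(W \right)} = 13 W$ ($y{\left(W \right)} = 13 \left(W + 0\right) = 13 W$)
$\sqrt{\frac{1}{y{\left(352 \right)} + 155441} - 493376} = \sqrt{\frac{1}{13 \cdot 352 + 155441} - 493376} = \sqrt{\frac{1}{4576 + 155441} - 493376} = \sqrt{\frac{1}{160017} - 493376} = \sqrt{- \frac{78948547391}{160017}} = \frac{i \sqrt{12633109707865647}}{160017}$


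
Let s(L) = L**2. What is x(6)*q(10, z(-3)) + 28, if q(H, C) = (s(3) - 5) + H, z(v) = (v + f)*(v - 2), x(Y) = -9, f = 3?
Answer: -98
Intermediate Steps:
z(v) = (-2 + v)*(3 + v) (z(v) = (v + 3)*(v - 2) = (3 + v)*(-2 + v) = (-2 + v)*(3 + v))
q(H, C) = 4 + H (q(H, C) = (3**2 - 5) + H = (9 - 5) + H = 4 + H)
x(6)*q(10, z(-3)) + 28 = -9*(4 + 10) + 28 = -9*14 + 28 = -126 + 28 = -98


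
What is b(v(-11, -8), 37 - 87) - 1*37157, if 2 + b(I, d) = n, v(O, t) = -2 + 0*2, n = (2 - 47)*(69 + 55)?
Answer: -42739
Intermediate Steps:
n = -5580 (n = -45*124 = -5580)
v(O, t) = -2 (v(O, t) = -2 + 0 = -2)
b(I, d) = -5582 (b(I, d) = -2 - 5580 = -5582)
b(v(-11, -8), 37 - 87) - 1*37157 = -5582 - 1*37157 = -5582 - 37157 = -42739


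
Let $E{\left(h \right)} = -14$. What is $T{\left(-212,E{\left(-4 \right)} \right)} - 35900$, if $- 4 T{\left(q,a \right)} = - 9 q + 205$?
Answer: $- \frac{145713}{4} \approx -36428.0$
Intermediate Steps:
$T{\left(q,a \right)} = - \frac{205}{4} + \frac{9 q}{4}$ ($T{\left(q,a \right)} = - \frac{- 9 q + 205}{4} = - \frac{205 - 9 q}{4} = - \frac{205}{4} + \frac{9 q}{4}$)
$T{\left(-212,E{\left(-4 \right)} \right)} - 35900 = \left(- \frac{205}{4} + \frac{9}{4} \left(-212\right)\right) - 35900 = \left(- \frac{205}{4} - 477\right) - 35900 = - \frac{2113}{4} - 35900 = - \frac{145713}{4}$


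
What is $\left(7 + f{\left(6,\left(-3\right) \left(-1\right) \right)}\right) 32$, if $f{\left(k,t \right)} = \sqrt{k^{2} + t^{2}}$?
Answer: $224 + 96 \sqrt{5} \approx 438.66$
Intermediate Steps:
$\left(7 + f{\left(6,\left(-3\right) \left(-1\right) \right)}\right) 32 = \left(7 + \sqrt{6^{2} + \left(\left(-3\right) \left(-1\right)\right)^{2}}\right) 32 = \left(7 + \sqrt{36 + 3^{2}}\right) 32 = \left(7 + \sqrt{36 + 9}\right) 32 = \left(7 + \sqrt{45}\right) 32 = \left(7 + 3 \sqrt{5}\right) 32 = 224 + 96 \sqrt{5}$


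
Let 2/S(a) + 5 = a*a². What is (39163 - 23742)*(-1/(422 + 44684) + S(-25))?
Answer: -816094741/352503390 ≈ -2.3151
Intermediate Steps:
S(a) = 2/(-5 + a³) (S(a) = 2/(-5 + a*a²) = 2/(-5 + a³))
(39163 - 23742)*(-1/(422 + 44684) + S(-25)) = (39163 - 23742)*(-1/(422 + 44684) + 2/(-5 + (-25)³)) = 15421*(-1/45106 + 2/(-5 - 15625)) = 15421*(-1*1/45106 + 2/(-15630)) = 15421*(-1/45106 + 2*(-1/15630)) = 15421*(-1/45106 - 1/7815) = 15421*(-52921/352503390) = -816094741/352503390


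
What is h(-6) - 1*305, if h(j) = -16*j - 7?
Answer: -216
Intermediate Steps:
h(j) = -7 - 16*j
h(-6) - 1*305 = (-7 - 16*(-6)) - 1*305 = (-7 + 96) - 305 = 89 - 305 = -216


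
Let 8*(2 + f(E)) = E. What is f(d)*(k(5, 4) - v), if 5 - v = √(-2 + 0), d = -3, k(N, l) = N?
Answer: -19*I*√2/8 ≈ -3.3588*I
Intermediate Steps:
v = 5 - I*√2 (v = 5 - √(-2 + 0) = 5 - √(-2) = 5 - I*√2 ≈ 5.0 - 1.4142*I)
f(E) = -2 + E/8
f(d)*(k(5, 4) - v) = (-2 + (⅛)*(-3))*(5 - (5 - I*√2)) = (-2 - 3/8)*(5 + (-5 + I*√2)) = -19*I*√2/8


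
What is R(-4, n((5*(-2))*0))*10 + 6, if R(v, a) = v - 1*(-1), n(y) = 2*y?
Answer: -24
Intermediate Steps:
R(v, a) = 1 + v (R(v, a) = v + 1 = 1 + v)
R(-4, n((5*(-2))*0))*10 + 6 = (1 - 4)*10 + 6 = -3*10 + 6 = -30 + 6 = -24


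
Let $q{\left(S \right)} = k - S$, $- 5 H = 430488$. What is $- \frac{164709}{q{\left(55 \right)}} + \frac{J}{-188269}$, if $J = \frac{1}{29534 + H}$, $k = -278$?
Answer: $\frac{974452521230827}{1970096895554} \approx 494.62$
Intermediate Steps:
$H = - \frac{430488}{5}$ ($H = \left(- \frac{1}{5}\right) 430488 = - \frac{430488}{5} \approx -86098.0$)
$J = - \frac{5}{282818}$ ($J = \frac{1}{29534 - \frac{430488}{5}} = \frac{1}{- \frac{282818}{5}} = - \frac{5}{282818} \approx -1.7679 \cdot 10^{-5}$)
$q{\left(S \right)} = -278 - S$
$- \frac{164709}{q{\left(55 \right)}} + \frac{J}{-188269} = - \frac{164709}{-278 - 55} - \frac{5}{282818 \left(-188269\right)} = - \frac{164709}{-278 - 55} - - \frac{5}{53245862042} = - \frac{164709}{-333} + \frac{5}{53245862042} = \left(-164709\right) \left(- \frac{1}{333}\right) + \frac{5}{53245862042} = \frac{18301}{37} + \frac{5}{53245862042} = \frac{974452521230827}{1970096895554}$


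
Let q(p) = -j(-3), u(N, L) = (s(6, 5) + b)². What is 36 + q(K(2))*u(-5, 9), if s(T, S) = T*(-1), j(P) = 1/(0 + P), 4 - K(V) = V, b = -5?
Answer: 229/3 ≈ 76.333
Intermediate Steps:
K(V) = 4 - V
j(P) = 1/P
s(T, S) = -T
u(N, L) = 121 (u(N, L) = (-1*6 - 5)² = (-6 - 5)² = (-11)² = 121)
q(p) = ⅓ (q(p) = -1/(-3) = -1*(-⅓) = ⅓)
36 + q(K(2))*u(-5, 9) = 36 + (⅓)*121 = 36 + 121/3 = 229/3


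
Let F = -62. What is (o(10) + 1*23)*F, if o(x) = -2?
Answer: -1302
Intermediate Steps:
(o(10) + 1*23)*F = (-2 + 1*23)*(-62) = (-2 + 23)*(-62) = 21*(-62) = -1302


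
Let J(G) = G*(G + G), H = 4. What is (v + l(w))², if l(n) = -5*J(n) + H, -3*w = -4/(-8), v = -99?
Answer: 2941225/324 ≈ 9077.9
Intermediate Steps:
w = -⅙ (w = -(-4)/(3*(-8)) = -(-4)*(-1)/(3*8) = -⅓*½ = -⅙ ≈ -0.16667)
J(G) = 2*G² (J(G) = G*(2*G) = 2*G²)
l(n) = 4 - 10*n² (l(n) = -10*n² + 4 = 4 - 10*n²)
(v + l(w))² = (-99 + (4 - 10*(-⅙)²))² = (-99 + (4 - 10*1/36))² = (-99 + (4 - 5/18))² = (-99 + 67/18)² = (-1715/18)² = 2941225/324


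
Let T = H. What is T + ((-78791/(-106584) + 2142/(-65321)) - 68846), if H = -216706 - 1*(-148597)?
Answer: -953499548358137/6962173464 ≈ -1.3695e+5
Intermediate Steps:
H = -68109 (H = -216706 + 148597 = -68109)
T = -68109
T + ((-78791/(-106584) + 2142/(-65321)) - 68846) = -68109 + ((-78791/(-106584) + 2142/(-65321)) - 68846) = -68109 + ((-78791*(-1/106584) + 2142*(-1/65321)) - 68846) = -68109 + ((78791/106584 - 2142/65321) - 68846) = -68109 + (4918403983/6962173464 - 68846) = -68109 - 479312875898561/6962173464 = -953499548358137/6962173464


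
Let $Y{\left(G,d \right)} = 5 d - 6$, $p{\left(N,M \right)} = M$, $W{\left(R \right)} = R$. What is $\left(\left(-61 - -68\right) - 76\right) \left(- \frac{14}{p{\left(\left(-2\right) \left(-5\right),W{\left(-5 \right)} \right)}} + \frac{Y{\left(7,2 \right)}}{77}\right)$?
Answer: $- \frac{75762}{385} \approx -196.78$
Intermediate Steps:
$Y{\left(G,d \right)} = -6 + 5 d$
$\left(\left(-61 - -68\right) - 76\right) \left(- \frac{14}{p{\left(\left(-2\right) \left(-5\right),W{\left(-5 \right)} \right)}} + \frac{Y{\left(7,2 \right)}}{77}\right) = \left(\left(-61 - -68\right) - 76\right) \left(- \frac{14}{-5} + \frac{-6 + 5 \cdot 2}{77}\right) = \left(\left(-61 + 68\right) - 76\right) \left(\left(-14\right) \left(- \frac{1}{5}\right) + \left(-6 + 10\right) \frac{1}{77}\right) = \left(7 - 76\right) \left(\frac{14}{5} + 4 \cdot \frac{1}{77}\right) = - 69 \left(\frac{14}{5} + \frac{4}{77}\right) = \left(-69\right) \frac{1098}{385} = - \frac{75762}{385}$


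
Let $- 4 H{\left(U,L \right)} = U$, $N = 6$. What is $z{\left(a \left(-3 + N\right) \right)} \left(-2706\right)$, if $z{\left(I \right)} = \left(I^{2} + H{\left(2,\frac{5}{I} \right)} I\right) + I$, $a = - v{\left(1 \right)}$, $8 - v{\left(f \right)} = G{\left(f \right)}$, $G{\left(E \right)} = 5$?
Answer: $-207009$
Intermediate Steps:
$v{\left(f \right)} = 3$ ($v{\left(f \right)} = 8 - 5 = 3$)
$a = -3$ ($a = \left(-1\right) 3 = -3$)
$H{\left(U,L \right)} = - \frac{U}{4}$
$z{\left(I \right)} = I^{2} + \frac{I}{2}$ ($z{\left(I \right)} = \left(I^{2} + \left(- \frac{1}{4}\right) 2 I\right) + I = \left(I^{2} - \frac{I}{2}\right) + I = I^{2} + \frac{I}{2}$)
$z{\left(a \left(-3 + N\right) \right)} \left(-2706\right) = - 3 \left(-3 + 6\right) \left(\frac{1}{2} - 3 \left(-3 + 6\right)\right) \left(-2706\right) = \left(-3\right) 3 \left(\frac{1}{2} - 9\right) \left(-2706\right) = - 9 \left(\frac{1}{2} - 9\right) \left(-2706\right) = \left(-9\right) \left(- \frac{17}{2}\right) \left(-2706\right) = \frac{153}{2} \left(-2706\right) = -207009$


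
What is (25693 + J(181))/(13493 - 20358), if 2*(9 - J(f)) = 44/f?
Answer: -930408/248513 ≈ -3.7439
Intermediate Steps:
J(f) = 9 - 22/f
(25693 + J(181))/(13493 - 20358) = (25693 + (9 - 22/181))/(13493 - 20358) = (25693 + (9 - 22*1/181))/(-6865) = (25693 + (9 - 22/181))*(-1/6865) = (25693 + 1607/181)*(-1/6865) = (4652040/181)*(-1/6865) = -930408/248513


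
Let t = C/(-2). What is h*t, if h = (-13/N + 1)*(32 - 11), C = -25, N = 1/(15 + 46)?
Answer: -207900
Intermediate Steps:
N = 1/61 ≈ 0.016393
t = 25/2 (t = -25/(-2) = -25*(-½) = 25/2 ≈ 12.500)
h = -16632 (h = (-13/1/61 + 1)*(32 - 11) = (-13*61 + 1)*21 = (-793 + 1)*21 = -792*21 = -16632)
h*t = -16632*25/2 = -207900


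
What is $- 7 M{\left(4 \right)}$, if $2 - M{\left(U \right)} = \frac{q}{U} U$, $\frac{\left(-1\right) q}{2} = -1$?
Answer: $0$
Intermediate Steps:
$q = 2$ ($q = \left(-2\right) \left(-1\right) = 2$)
$M{\left(U \right)} = 0$ ($M{\left(U \right)} = 2 - \frac{2}{U} U = 2 - 2 = 0$)
$- 7 M{\left(4 \right)} = \left(-7\right) 0 = 0$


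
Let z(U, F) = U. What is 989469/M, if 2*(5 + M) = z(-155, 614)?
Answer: -659646/55 ≈ -11994.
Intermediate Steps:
M = -165/2 (M = -5 + (1/2)*(-155) = -5 - 155/2 = -165/2 ≈ -82.500)
989469/M = 989469/(-165/2) = 989469*(-2/165) = -659646/55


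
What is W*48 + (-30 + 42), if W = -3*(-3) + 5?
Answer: 684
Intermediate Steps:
W = 14 (W = 9 + 5 = 14)
W*48 + (-30 + 42) = 14*48 + (-30 + 42) = 672 + 12 = 684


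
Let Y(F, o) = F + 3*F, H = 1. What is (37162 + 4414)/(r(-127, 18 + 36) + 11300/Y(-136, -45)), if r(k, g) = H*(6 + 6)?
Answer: -5654336/1193 ≈ -4739.6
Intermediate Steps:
Y(F, o) = 4*F
r(k, g) = 12 (r(k, g) = 1*(6 + 6) = 1*12 = 12)
(37162 + 4414)/(r(-127, 18 + 36) + 11300/Y(-136, -45)) = (37162 + 4414)/(12 + 11300/((4*(-136)))) = 41576/(12 + 11300/(-544)) = 41576/(12 + 11300*(-1/544)) = 41576/(12 - 2825/136) = 41576/(-1193/136) = 41576*(-136/1193) = -5654336/1193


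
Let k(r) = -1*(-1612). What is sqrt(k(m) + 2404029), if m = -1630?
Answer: sqrt(2405641) ≈ 1551.0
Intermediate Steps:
k(r) = 1612
sqrt(k(m) + 2404029) = sqrt(1612 + 2404029) = sqrt(2405641)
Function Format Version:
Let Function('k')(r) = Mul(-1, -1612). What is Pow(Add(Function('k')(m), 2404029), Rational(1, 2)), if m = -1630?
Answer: Pow(2405641, Rational(1, 2)) ≈ 1551.0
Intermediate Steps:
Function('k')(r) = 1612
Pow(Add(Function('k')(m), 2404029), Rational(1, 2)) = Pow(Add(1612, 2404029), Rational(1, 2)) = Pow(2405641, Rational(1, 2))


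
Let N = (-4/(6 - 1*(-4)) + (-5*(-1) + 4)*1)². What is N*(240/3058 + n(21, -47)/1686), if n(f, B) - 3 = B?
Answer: 124848178/32223675 ≈ 3.8744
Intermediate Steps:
n(f, B) = 3 + B
N = 1849/25 (N = (-4/(6 + 4) + (5 + 4)*1)² = (-4/10 + 9*1)² = (-4*⅒ + 9)² = (-⅖ + 9)² = (43/5)² = 1849/25 ≈ 73.960)
N*(240/3058 + n(21, -47)/1686) = 1849*(240/3058 + (3 - 47)/1686)/25 = 1849*(240*(1/3058) - 44*1/1686)/25 = 1849*(120/1529 - 22/843)/25 = (1849/25)*(67522/1288947) = 124848178/32223675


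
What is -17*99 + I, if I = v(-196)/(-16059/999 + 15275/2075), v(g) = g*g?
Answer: -366776703/60209 ≈ -6091.7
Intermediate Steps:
v(g) = g**2
I = -265444956/60209 (I = (-196)**2/(-16059/999 + 15275/2075) = 38416/(-16059*1/999 + 15275*(1/2075)) = 38416/(-5353/333 + 611/83) = 38416/(-240836/27639) = 38416*(-27639/240836) = -265444956/60209 ≈ -4408.7)
-17*99 + I = -17*99 - 265444956/60209 = -1683 - 265444956/60209 = -366776703/60209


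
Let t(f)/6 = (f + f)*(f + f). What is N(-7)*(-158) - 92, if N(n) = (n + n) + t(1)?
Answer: -1672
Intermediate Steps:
t(f) = 24*f**2 (t(f) = 6*((f + f)*(f + f)) = 6*((2*f)*(2*f)) = 6*(4*f**2) = 24*f**2)
N(n) = 24 + 2*n (N(n) = (n + n) + 24*1**2 = 2*n + 24*1 = 2*n + 24 = 24 + 2*n)
N(-7)*(-158) - 92 = (24 + 2*(-7))*(-158) - 92 = (24 - 14)*(-158) - 92 = 10*(-158) - 92 = -1580 - 92 = -1672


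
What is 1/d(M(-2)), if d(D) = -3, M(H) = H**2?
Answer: -1/3 ≈ -0.33333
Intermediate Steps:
1/d(M(-2)) = 1/(-3) = -1/3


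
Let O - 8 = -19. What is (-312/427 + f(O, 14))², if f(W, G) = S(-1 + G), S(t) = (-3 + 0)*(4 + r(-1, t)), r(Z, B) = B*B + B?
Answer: 56919462084/182329 ≈ 3.1218e+5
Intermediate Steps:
r(Z, B) = B + B² (r(Z, B) = B² + B = B + B²)
O = -11 (O = 8 - 19 = -11)
S(t) = -12 - 3*t*(1 + t) (S(t) = (-3 + 0)*(4 + t*(1 + t)) = -3*(4 + t*(1 + t)) = -12 - 3*t*(1 + t))
f(W, G) = -12 - 3*G*(-1 + G) (f(W, G) = -12 - 3*(-1 + G)*(1 + (-1 + G)) = -12 - 3*(-1 + G)*G = -12 - 3*G*(-1 + G))
(-312/427 + f(O, 14))² = (-312/427 + (-12 - 3*14² + 3*14))² = (-312*1/427 + (-12 - 3*196 + 42))² = (-312/427 + (-12 - 588 + 42))² = (-312/427 - 558)² = (-238578/427)² = 56919462084/182329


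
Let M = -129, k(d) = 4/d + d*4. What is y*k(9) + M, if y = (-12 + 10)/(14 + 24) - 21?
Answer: -153259/171 ≈ -896.25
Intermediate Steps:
k(d) = 4*d + 4/d (k(d) = 4/d + 4*d = 4*d + 4/d)
y = -400/19 (y = -2/38 - 21 = -2*1/38 - 21 = -1/19 - 21 = -400/19 ≈ -21.053)
y*k(9) + M = -400*(4*9 + 4/9)/19 - 129 = -400*(36 + 4*(⅑))/19 - 129 = -400*(36 + 4/9)/19 - 129 = -400/19*328/9 - 129 = -131200/171 - 129 = -153259/171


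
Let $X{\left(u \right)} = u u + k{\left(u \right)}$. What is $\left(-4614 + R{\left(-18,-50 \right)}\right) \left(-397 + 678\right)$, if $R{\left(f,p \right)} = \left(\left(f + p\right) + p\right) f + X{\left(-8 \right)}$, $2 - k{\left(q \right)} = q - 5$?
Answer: $-677491$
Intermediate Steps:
$k{\left(q \right)} = 7 - q$ ($k{\left(q \right)} = 2 - \left(q - 5\right) = 2 - \left(-5 + q\right) = 7 - q$)
$X{\left(u \right)} = 7 + u^{2} - u$ ($X{\left(u \right)} = u u - \left(-7 + u\right) = u^{2} - \left(-7 + u\right) = 7 + u^{2} - u$)
$R{\left(f,p \right)} = 79 + f \left(f + 2 p\right)$ ($R{\left(f,p \right)} = \left(\left(f + p\right) + p\right) f + \left(7 + \left(-8\right)^{2} - -8\right) = \left(f + 2 p\right) f + \left(7 + 64 + 8\right) = f \left(f + 2 p\right) + 79 = 79 + f \left(f + 2 p\right)$)
$\left(-4614 + R{\left(-18,-50 \right)}\right) \left(-397 + 678\right) = \left(-4614 + \left(79 + \left(-18\right)^{2} + 2 \left(-18\right) \left(-50\right)\right)\right) \left(-397 + 678\right) = \left(-4614 + \left(79 + 324 + 1800\right)\right) 281 = \left(-4614 + 2203\right) 281 = \left(-2411\right) 281 = -677491$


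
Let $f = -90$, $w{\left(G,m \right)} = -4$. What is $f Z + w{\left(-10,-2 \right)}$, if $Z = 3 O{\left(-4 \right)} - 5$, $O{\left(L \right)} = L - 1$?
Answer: $1796$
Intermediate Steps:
$O{\left(L \right)} = -1 + L$
$Z = -20$ ($Z = 3 \left(-1 - 4\right) - 5 = 3 \left(-5\right) - 5 = -15 - 5 = -20$)
$f Z + w{\left(-10,-2 \right)} = \left(-90\right) \left(-20\right) - 4 = 1800 - 4 = 1796$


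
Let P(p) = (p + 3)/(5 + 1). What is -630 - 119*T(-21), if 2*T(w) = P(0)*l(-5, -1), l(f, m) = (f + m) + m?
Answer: -1687/4 ≈ -421.75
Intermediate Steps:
l(f, m) = f + 2*m
P(p) = 1/2 + p/6 (P(p) = (3 + p)/6 = (3 + p)*(1/6) = 1/2 + p/6)
T(w) = -7/4 (T(w) = ((1/2 + (1/6)*0)*(-5 + 2*(-1)))/2 = ((1/2 + 0)*(-5 - 2))/2 = ((1/2)*(-7))/2 = (1/2)*(-7/2) = -7/4)
-630 - 119*T(-21) = -630 - 119*(-7/4) = -630 + 833/4 = -1687/4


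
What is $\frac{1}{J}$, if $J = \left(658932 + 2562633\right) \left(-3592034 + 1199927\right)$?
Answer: $- \frac{1}{7706328187455} \approx -1.2976 \cdot 10^{-13}$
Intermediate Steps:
$J = -7706328187455$ ($J = 3221565 \left(-2392107\right) = -7706328187455$)
$\frac{1}{J} = \frac{1}{-7706328187455} = - \frac{1}{7706328187455}$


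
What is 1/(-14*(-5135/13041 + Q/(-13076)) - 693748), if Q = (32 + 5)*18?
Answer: -870021/603569912239 ≈ -1.4415e-6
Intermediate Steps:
Q = 666 (Q = 37*18 = 666)
1/(-14*(-5135/13041 + Q/(-13076)) - 693748) = 1/(-14*(-5135/13041 + 666/(-13076)) - 693748) = 1/(-14*(-5135*1/13041 + 666*(-1/13076)) - 693748) = 1/(-14*(-5135/13041 - 333/6538) - 693748) = 1/(-14*(-5416469/12180294) - 693748) = 1/(5416469/870021 - 693748) = 1/(-603569912239/870021) = -870021/603569912239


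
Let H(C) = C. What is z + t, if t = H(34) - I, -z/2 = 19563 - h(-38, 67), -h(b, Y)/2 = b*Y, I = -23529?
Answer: -5379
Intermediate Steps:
h(b, Y) = -2*Y*b (h(b, Y) = -2*b*Y = -2*Y*b)
z = -28942 (z = -2*(19563 - (-2)*67*(-38)) = -2*(19563 - 1*5092) = -2*(19563 - 5092) = -2*14471 = -28942)
t = 23563 (t = 34 - 1*(-23529) = 34 + 23529 = 23563)
z + t = -28942 + 23563 = -5379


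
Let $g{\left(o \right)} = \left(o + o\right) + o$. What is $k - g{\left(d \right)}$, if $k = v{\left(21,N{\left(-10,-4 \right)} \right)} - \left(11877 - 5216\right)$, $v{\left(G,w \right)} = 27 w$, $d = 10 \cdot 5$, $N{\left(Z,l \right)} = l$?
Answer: $-6919$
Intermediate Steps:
$d = 50$
$g{\left(o \right)} = 3 o$ ($g{\left(o \right)} = 2 o + o = 3 o$)
$k = -6769$ ($k = 27 \left(-4\right) - \left(11877 - 5216\right) = -108 - \left(11877 - 5216\right) = -108 - 6661 = -6769$)
$k - g{\left(d \right)} = -6769 - 3 \cdot 50 = -6769 - 150 = -6919$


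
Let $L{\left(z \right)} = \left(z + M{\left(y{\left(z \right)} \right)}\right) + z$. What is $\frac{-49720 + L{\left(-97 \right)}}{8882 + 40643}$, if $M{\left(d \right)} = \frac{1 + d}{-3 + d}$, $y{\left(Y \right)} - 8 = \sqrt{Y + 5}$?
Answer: $\frac{- 99826 \sqrt{23} + 249561 i}{49525 \left(- 5 i + 2 \sqrt{23}\right)} \approx -1.0078 - 6.6214 \cdot 10^{-6} i$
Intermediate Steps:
$y{\left(Y \right)} = 8 + \sqrt{5 + Y}$ ($y{\left(Y \right)} = 8 + \sqrt{Y + 5} = 8 + \sqrt{5 + Y}$)
$M{\left(d \right)} = \frac{1 + d}{-3 + d}$
$L{\left(z \right)} = 2 z + \frac{9 + \sqrt{5 + z}}{5 + \sqrt{5 + z}}$ ($L{\left(z \right)} = \left(z + \frac{1 + \left(8 + \sqrt{5 + z}\right)}{-3 + \left(8 + \sqrt{5 + z}\right)}\right) + z = \left(z + \frac{9 + \sqrt{5 + z}}{5 + \sqrt{5 + z}}\right) + z = 2 z + \frac{9 + \sqrt{5 + z}}{5 + \sqrt{5 + z}}$)
$\frac{-49720 + L{\left(-97 \right)}}{8882 + 40643} = \frac{-49720 + \frac{9 + \sqrt{5 - 97} + 2 \left(-97\right) \left(5 + \sqrt{5 - 97}\right)}{5 + \sqrt{5 - 97}}}{8882 + 40643} = \frac{-49720 + \frac{9 + \sqrt{-92} + 2 \left(-97\right) \left(5 + \sqrt{-92}\right)}{5 + \sqrt{-92}}}{49525} = \left(-49720 + \frac{9 + 2 i \sqrt{23} + 2 \left(-97\right) \left(5 + 2 i \sqrt{23}\right)}{5 + 2 i \sqrt{23}}\right) \frac{1}{49525} = \left(-49720 + \frac{9 + 2 i \sqrt{23} - \left(970 + 388 i \sqrt{23}\right)}{5 + 2 i \sqrt{23}}\right) \frac{1}{49525} = \left(-49720 + \frac{-961 - 386 i \sqrt{23}}{5 + 2 i \sqrt{23}}\right) \frac{1}{49525} = - \frac{9944}{9905} + \frac{-961 - 386 i \sqrt{23}}{49525 \left(5 + 2 i \sqrt{23}\right)}$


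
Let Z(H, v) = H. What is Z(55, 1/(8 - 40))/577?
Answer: 55/577 ≈ 0.095321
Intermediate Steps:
Z(55, 1/(8 - 40))/577 = 55/577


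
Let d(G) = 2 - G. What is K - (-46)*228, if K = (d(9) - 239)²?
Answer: 71004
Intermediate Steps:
K = 60516 (K = ((2 - 1*9) - 239)² = ((2 - 9) - 239)² = (-7 - 239)² = (-246)² = 60516)
K - (-46)*228 = 60516 - (-46)*228 = 60516 - 1*(-10488) = 60516 + 10488 = 71004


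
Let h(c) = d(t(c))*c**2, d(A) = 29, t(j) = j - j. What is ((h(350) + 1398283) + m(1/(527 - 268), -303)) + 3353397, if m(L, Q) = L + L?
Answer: 2150782622/259 ≈ 8.3042e+6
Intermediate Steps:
t(j) = 0
h(c) = 29*c**2
m(L, Q) = 2*L
((h(350) + 1398283) + m(1/(527 - 268), -303)) + 3353397 = ((29*350**2 + 1398283) + 2/(527 - 268)) + 3353397 = ((29*122500 + 1398283) + 2/259) + 3353397 = ((3552500 + 1398283) + 2*(1/259)) + 3353397 = (4950783 + 2/259) + 3353397 = 1282252799/259 + 3353397 = 2150782622/259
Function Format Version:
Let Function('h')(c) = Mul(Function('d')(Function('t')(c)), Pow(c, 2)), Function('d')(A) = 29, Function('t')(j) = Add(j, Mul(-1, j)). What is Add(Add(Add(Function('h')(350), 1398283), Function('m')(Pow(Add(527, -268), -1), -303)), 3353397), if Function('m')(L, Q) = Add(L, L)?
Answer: Rational(2150782622, 259) ≈ 8.3042e+6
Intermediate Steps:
Function('t')(j) = 0
Function('h')(c) = Mul(29, Pow(c, 2))
Function('m')(L, Q) = Mul(2, L)
Add(Add(Add(Function('h')(350), 1398283), Function('m')(Pow(Add(527, -268), -1), -303)), 3353397) = Add(Add(Add(Mul(29, Pow(350, 2)), 1398283), Mul(2, Pow(Add(527, -268), -1))), 3353397) = Add(Add(Add(Mul(29, 122500), 1398283), Mul(2, Pow(259, -1))), 3353397) = Add(Add(Add(3552500, 1398283), Mul(2, Rational(1, 259))), 3353397) = Add(Add(4950783, Rational(2, 259)), 3353397) = Add(Rational(1282252799, 259), 3353397) = Rational(2150782622, 259)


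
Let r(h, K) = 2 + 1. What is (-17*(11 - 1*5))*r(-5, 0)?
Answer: -306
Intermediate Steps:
r(h, K) = 3
(-17*(11 - 1*5))*r(-5, 0) = -17*(11 - 1*5)*3 = -17*(11 - 5)*3 = -17*6*3 = -102*3 = -306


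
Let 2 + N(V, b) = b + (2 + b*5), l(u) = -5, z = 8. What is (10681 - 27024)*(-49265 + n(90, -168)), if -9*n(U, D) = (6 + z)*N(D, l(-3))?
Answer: 2413125665/3 ≈ 8.0438e+8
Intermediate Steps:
N(V, b) = 6*b (N(V, b) = -2 + (b + (2 + b*5)) = -2 + (b + (2 + 5*b)) = -2 + (2 + 6*b) = 6*b)
n(U, D) = 140/3 (n(U, D) = -(6 + 8)*6*(-5)/9 = -14*(-30)/9 = -⅑*(-420) = 140/3)
(10681 - 27024)*(-49265 + n(90, -168)) = (10681 - 27024)*(-49265 + 140/3) = -16343*(-147655/3) = 2413125665/3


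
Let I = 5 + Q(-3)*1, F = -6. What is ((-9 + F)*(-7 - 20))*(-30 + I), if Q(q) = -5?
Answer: -12150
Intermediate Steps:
I = 0 (I = 5 - 5*1 = 5 - 5 = 0)
((-9 + F)*(-7 - 20))*(-30 + I) = ((-9 - 6)*(-7 - 20))*(-30 + 0) = -15*(-27)*(-30) = 405*(-30) = -12150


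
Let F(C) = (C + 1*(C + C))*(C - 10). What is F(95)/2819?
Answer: 24225/2819 ≈ 8.5935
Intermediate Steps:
F(C) = 3*C*(-10 + C) (F(C) = (C + 1*(2*C))*(-10 + C) = (C + 2*C)*(-10 + C) = (3*C)*(-10 + C) = 3*C*(-10 + C))
F(95)/2819 = (3*95*(-10 + 95))/2819 = (3*95*85)*(1/2819) = 24225*(1/2819) = 24225/2819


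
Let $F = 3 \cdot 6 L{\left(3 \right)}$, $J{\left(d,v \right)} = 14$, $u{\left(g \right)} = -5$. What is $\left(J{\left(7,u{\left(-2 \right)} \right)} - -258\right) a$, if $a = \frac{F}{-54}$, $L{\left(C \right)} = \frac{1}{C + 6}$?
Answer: $- \frac{272}{27} \approx -10.074$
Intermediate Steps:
$L{\left(C \right)} = \frac{1}{6 + C}$
$F = 2$ ($F = \frac{3 \cdot 6}{6 + 3} = \frac{18}{9} = 18 \cdot \frac{1}{9} = 2$)
$a = - \frac{1}{27}$ ($a = \frac{2}{-54} = 2 \left(- \frac{1}{54}\right) = - \frac{1}{27} \approx -0.037037$)
$\left(J{\left(7,u{\left(-2 \right)} \right)} - -258\right) a = \left(14 - -258\right) \left(- \frac{1}{27}\right) = \left(14 + 258\right) \left(- \frac{1}{27}\right) = 272 \left(- \frac{1}{27}\right) = - \frac{272}{27}$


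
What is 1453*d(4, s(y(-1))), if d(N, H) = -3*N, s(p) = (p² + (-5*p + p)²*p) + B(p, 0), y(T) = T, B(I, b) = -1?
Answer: -17436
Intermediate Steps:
s(p) = -1 + p² + 16*p³ (s(p) = (p² + (-5*p + p)²*p) - 1 = (p² + (-4*p)²*p) - 1 = (p² + (16*p²)*p) - 1 = (p² + 16*p³) - 1 = -1 + p² + 16*p³)
1453*d(4, s(y(-1))) = 1453*(-3*4) = 1453*(-12) = -17436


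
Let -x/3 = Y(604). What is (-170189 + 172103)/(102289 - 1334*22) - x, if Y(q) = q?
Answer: 12015546/6631 ≈ 1812.0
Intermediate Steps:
x = -1812 (x = -3*604 = -1812)
(-170189 + 172103)/(102289 - 1334*22) - x = (-170189 + 172103)/(102289 - 1334*22) - 1*(-1812) = 1914/(102289 - 29348) + 1812 = 1914/72941 + 1812 = 1914*(1/72941) + 1812 = 174/6631 + 1812 = 12015546/6631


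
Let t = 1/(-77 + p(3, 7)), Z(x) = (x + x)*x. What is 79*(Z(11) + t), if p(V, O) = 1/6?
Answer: 8812924/461 ≈ 19117.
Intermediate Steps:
p(V, O) = 1/6
Z(x) = 2*x**2 (Z(x) = (2*x)*x = 2*x**2)
t = -6/461 (t = 1/(-77 + 1/6) = 1/(-461/6) = -6/461 ≈ -0.013015)
79*(Z(11) + t) = 79*(2*11**2 - 6/461) = 79*(2*121 - 6/461) = 79*(242 - 6/461) = 79*(111556/461) = 8812924/461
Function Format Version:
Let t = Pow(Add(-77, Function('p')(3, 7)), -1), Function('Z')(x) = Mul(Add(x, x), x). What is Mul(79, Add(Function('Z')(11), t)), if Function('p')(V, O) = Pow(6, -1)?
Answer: Rational(8812924, 461) ≈ 19117.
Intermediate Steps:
Function('p')(V, O) = Rational(1, 6)
Function('Z')(x) = Mul(2, Pow(x, 2)) (Function('Z')(x) = Mul(Mul(2, x), x) = Mul(2, Pow(x, 2)))
t = Rational(-6, 461) (t = Pow(Add(-77, Rational(1, 6)), -1) = Pow(Rational(-461, 6), -1) = Rational(-6, 461) ≈ -0.013015)
Mul(79, Add(Function('Z')(11), t)) = Mul(79, Add(Mul(2, Pow(11, 2)), Rational(-6, 461))) = Mul(79, Add(Mul(2, 121), Rational(-6, 461))) = Mul(79, Add(242, Rational(-6, 461))) = Mul(79, Rational(111556, 461)) = Rational(8812924, 461)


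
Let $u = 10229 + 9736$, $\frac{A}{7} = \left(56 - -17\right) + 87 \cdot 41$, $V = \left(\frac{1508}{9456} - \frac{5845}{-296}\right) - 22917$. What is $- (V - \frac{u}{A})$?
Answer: $\frac{1275803694517}{55717116} \approx 22898.0$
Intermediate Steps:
$V = - \frac{4005526019}{174936}$ ($V = \left(1508 \cdot \frac{1}{9456} - - \frac{5845}{296}\right) - 22917 = \left(\frac{377}{2364} + \frac{5845}{296}\right) - 22917 = \frac{3482293}{174936} - 22917 = - \frac{4005526019}{174936} \approx -22897.0$)
$A = 25480$ ($A = 7 \left(\left(56 - -17\right) + 87 \cdot 41\right) = 7 \left(\left(56 + 17\right) + 3567\right) = 7 \left(73 + 3567\right) = 7 \cdot 3640 = 25480$)
$u = 19965$
$- (V - \frac{u}{A}) = - (- \frac{4005526019}{174936} - \frac{19965}{25480}) = - (- \frac{4005526019}{174936} - 19965 \cdot \frac{1}{25480}) = - (- \frac{4005526019}{174936} - \frac{3993}{5096}) = \left(-1\right) \left(- \frac{1275803694517}{55717116}\right) = \frac{1275803694517}{55717116}$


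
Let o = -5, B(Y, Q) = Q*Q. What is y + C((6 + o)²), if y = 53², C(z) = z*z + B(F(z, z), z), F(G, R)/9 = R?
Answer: 2811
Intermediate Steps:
F(G, R) = 9*R
B(Y, Q) = Q²
C(z) = 2*z² (C(z) = z*z + z² = z² + z² = 2*z²)
y = 2809
y + C((6 + o)²) = 2809 + 2*((6 - 5)²)² = 2809 + 2*(1²)² = 2809 + 2*1² = 2809 + 2*1 = 2809 + 2 = 2811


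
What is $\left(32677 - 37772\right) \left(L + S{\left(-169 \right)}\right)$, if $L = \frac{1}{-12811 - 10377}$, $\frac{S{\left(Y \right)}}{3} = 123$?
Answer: $- \frac{43594710245}{23188} \approx -1.8801 \cdot 10^{6}$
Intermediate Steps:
$S{\left(Y \right)} = 369$ ($S{\left(Y \right)} = 3 \cdot 123 = 369$)
$L = - \frac{1}{23188}$ ($L = \frac{1}{-23188} = - \frac{1}{23188} \approx -4.3126 \cdot 10^{-5}$)
$\left(32677 - 37772\right) \left(L + S{\left(-169 \right)}\right) = \left(32677 - 37772\right) \left(- \frac{1}{23188} + 369\right) = \left(-5095\right) \frac{8556371}{23188} = - \frac{43594710245}{23188}$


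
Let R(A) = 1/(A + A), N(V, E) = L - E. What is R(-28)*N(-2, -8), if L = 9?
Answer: -17/56 ≈ -0.30357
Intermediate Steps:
N(V, E) = 9 - E
R(A) = 1/(2*A)
R(-28)*N(-2, -8) = ((1/2)/(-28))*(9 - 1*(-8)) = ((1/2)*(-1/28))*(9 + 8) = -1/56*17 = -17/56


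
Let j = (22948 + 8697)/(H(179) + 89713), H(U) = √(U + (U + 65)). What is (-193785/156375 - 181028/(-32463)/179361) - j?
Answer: -259243707635895281430319/162847919265556136116050 + 94935*√47/8048421946 ≈ -1.5919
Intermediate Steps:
H(U) = √(65 + 2*U) (H(U) = √(U + (65 + U)) = √(65 + 2*U))
j = 31645/(89713 + 3*√47) (j = (22948 + 8697)/(√(65 + 2*179) + 89713) = 31645/(√(65 + 358) + 89713) = 31645/(√423 + 89713) = 31645/(3*√47 + 89713) = 31645/(89713 + 3*√47) ≈ 0.35265)
(-193785/156375 - 181028/(-32463)/179361) - j = (-193785/156375 - 181028/(-32463)/179361) - (2838967885/8048421946 - 94935*√47/8048421946) = (-193785*1/156375 - 181028*(-1/32463)*(1/179361)) + (-2838967885/8048421946 + 94935*√47/8048421946) = (-12919/10425 + (181028/32463)*(1/179361)) + (-2838967885/8048421946 + 94935*√47/8048421946) = (-12919/10425 + 181028/5822596143) + (-2838967885/8048421946 + 94935*√47/8048421946) = -25073410784839/20233521596925 + (-2838967885/8048421946 + 94935*√47/8048421946) = -259243707635895281430319/162847919265556136116050 + 94935*√47/8048421946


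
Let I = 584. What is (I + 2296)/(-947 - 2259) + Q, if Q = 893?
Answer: 1430039/1603 ≈ 892.10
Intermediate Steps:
(I + 2296)/(-947 - 2259) + Q = (584 + 2296)/(-947 - 2259) + 893 = 2880/(-3206) + 893 = 2880*(-1/3206) + 893 = -1440/1603 + 893 = 1430039/1603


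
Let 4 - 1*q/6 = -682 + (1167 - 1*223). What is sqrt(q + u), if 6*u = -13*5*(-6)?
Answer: I*sqrt(1483) ≈ 38.51*I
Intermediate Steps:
q = -1548 (q = 24 - 6*(-682 + (1167 - 1*223)) = 24 - 6*(-682 + (1167 - 223)) = 24 - 6*(-682 + 944) = 24 - 6*262 = 24 - 1572 = -1548)
u = 65 (u = (-13*5*(-6))/6 = (-65*(-6))/6 = (1/6)*390 = 65)
sqrt(q + u) = sqrt(-1548 + 65) = sqrt(-1483) = I*sqrt(1483)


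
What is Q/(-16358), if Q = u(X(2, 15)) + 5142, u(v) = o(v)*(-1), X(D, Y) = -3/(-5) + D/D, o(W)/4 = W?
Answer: -12839/40895 ≈ -0.31395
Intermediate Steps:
o(W) = 4*W
X(D, Y) = 8/5 (X(D, Y) = -3*(-1/5) + 1 = 3/5 + 1 = 8/5)
u(v) = -4*v (u(v) = (4*v)*(-1) = -4*v)
Q = 25678/5 (Q = -4*8/5 + 5142 = -32/5 + 5142 = 25678/5 ≈ 5135.6)
Q/(-16358) = (25678/5)/(-16358) = (25678/5)*(-1/16358) = -12839/40895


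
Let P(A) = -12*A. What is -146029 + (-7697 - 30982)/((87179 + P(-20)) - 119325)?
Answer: -4659162595/31906 ≈ -1.4603e+5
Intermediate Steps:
-146029 + (-7697 - 30982)/((87179 + P(-20)) - 119325) = -146029 + (-7697 - 30982)/((87179 - 12*(-20)) - 119325) = -146029 - 38679/((87179 + 240) - 119325) = -146029 - 38679/(87419 - 119325) = -146029 - 38679/(-31906) = -146029 - 38679*(-1/31906) = -146029 + 38679/31906 = -4659162595/31906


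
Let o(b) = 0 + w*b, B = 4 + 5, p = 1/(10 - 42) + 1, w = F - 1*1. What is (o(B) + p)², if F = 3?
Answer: 368449/1024 ≈ 359.81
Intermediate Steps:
w = 2 (w = 3 - 1*1 = 3 - 1 = 2)
p = 31/32 (p = 1/(-32) + 1 = -1/32 + 1 = 31/32 ≈ 0.96875)
B = 9
o(b) = 2*b (o(b) = 0 + 2*b = 2*b)
(o(B) + p)² = (2*9 + 31/32)² = (18 + 31/32)² = (607/32)² = 368449/1024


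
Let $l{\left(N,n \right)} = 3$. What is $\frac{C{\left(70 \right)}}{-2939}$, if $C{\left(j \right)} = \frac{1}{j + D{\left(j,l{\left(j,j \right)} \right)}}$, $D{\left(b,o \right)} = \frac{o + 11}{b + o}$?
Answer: $- \frac{73}{15059436} \approx -4.8475 \cdot 10^{-6}$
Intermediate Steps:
$D{\left(b,o \right)} = \frac{11 + o}{b + o}$
$C{\left(j \right)} = \frac{1}{j + \frac{14}{3 + j}}$ ($C{\left(j \right)} = \frac{1}{j + \frac{11 + 3}{j + 3}} = \frac{1}{j + \frac{1}{3 + j} 14} = \frac{1}{j + \frac{14}{3 + j}}$)
$\frac{C{\left(70 \right)}}{-2939} = \frac{\frac{1}{14 + 70 \left(3 + 70\right)} \left(3 + 70\right)}{-2939} = \frac{1}{14 + 70 \cdot 73} \cdot 73 \left(- \frac{1}{2939}\right) = \frac{1}{14 + 5110} \cdot 73 \left(- \frac{1}{2939}\right) = \frac{1}{5124} \cdot 73 \left(- \frac{1}{2939}\right) = \frac{73}{5124} \left(- \frac{1}{2939}\right) = - \frac{73}{15059436}$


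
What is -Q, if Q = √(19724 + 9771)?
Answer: -√29495 ≈ -171.74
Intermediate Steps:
Q = √29495 ≈ 171.74
-Q = -√29495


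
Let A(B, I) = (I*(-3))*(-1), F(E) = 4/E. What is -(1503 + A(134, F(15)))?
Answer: -7519/5 ≈ -1503.8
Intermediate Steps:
A(B, I) = 3*I (A(B, I) = -3*I*(-1) = 3*I)
-(1503 + A(134, F(15))) = -(1503 + 3*(4/15)) = -(1503 + 4/5) = -1*7519/5 = -7519/5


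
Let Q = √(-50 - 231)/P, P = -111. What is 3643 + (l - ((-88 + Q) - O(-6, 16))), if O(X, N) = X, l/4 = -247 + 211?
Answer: 3581 + I*√281/111 ≈ 3581.0 + 0.15102*I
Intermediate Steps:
l = -144 (l = 4*(-247 + 211) = 4*(-36) = -144)
Q = -I*√281/111 (Q = √(-50 - 231)/(-111) = √(-281)*(-1/111) = (I*√281)*(-1/111) = -I*√281/111 ≈ -0.15102*I)
3643 + (l - ((-88 + Q) - O(-6, 16))) = 3643 + (-144 - ((-88 - I*√281/111) - 1*(-6))) = 3643 + (-144 - ((-88 - I*√281/111) + 6)) = 3643 + (-144 - (-82 - I*√281/111)) = 3643 + (-144 + (82 + I*√281/111)) = 3643 + (-62 + I*√281/111) = 3581 + I*√281/111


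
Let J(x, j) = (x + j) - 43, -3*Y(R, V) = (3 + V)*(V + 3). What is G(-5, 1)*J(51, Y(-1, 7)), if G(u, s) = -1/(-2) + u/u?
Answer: -38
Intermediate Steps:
Y(R, V) = -(3 + V)²/3 (Y(R, V) = -(3 + V)*(V + 3)/3 = -(3 + V)*(3 + V)/3 = -(3 + V)²/3)
G(u, s) = 3/2 (G(u, s) = -1*(-½) + 1 = ½ + 1 = 3/2)
J(x, j) = -43 + j + x (J(x, j) = (j + x) - 43 = -43 + j + x)
G(-5, 1)*J(51, Y(-1, 7)) = 3*(-43 - (3 + 7)²/3 + 51)/2 = 3*(-43 - ⅓*10² + 51)/2 = 3*(-43 - ⅓*100 + 51)/2 = 3*(-43 - 100/3 + 51)/2 = (3/2)*(-76/3) = -38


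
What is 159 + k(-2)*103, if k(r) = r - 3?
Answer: -356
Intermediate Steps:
k(r) = -3 + r
159 + k(-2)*103 = 159 + (-3 - 2)*103 = 159 - 5*103 = 159 - 515 = -356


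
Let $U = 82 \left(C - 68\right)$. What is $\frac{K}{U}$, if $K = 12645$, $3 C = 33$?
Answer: $- \frac{4215}{1558} \approx -2.7054$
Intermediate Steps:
$C = 11$ ($C = \frac{1}{3} \cdot 33 = 11$)
$U = -4674$ ($U = 82 \left(11 - 68\right) = 82 \left(-57\right) = -4674$)
$\frac{K}{U} = \frac{12645}{-4674} = 12645 \left(- \frac{1}{4674}\right) = - \frac{4215}{1558}$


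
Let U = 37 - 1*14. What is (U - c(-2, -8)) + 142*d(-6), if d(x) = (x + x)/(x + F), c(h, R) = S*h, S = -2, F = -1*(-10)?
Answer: -407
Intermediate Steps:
F = 10
c(h, R) = -2*h
U = 23 (U = 37 - 14 = 23)
d(x) = 2*x/(10 + x) (d(x) = (x + x)/(x + 10) = (2*x)/(10 + x) = 2*x/(10 + x))
(U - c(-2, -8)) + 142*d(-6) = (23 - (-2)*(-2)) + 142*(2*(-6)/(10 - 6)) = (23 - 1*4) + 142*(2*(-6)/4) = (23 - 4) + 142*(2*(-6)*(1/4)) = 19 + 142*(-3) = 19 - 426 = -407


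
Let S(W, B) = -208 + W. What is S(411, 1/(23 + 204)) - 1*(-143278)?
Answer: 143481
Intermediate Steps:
S(411, 1/(23 + 204)) - 1*(-143278) = (-208 + 411) - 1*(-143278) = 203 + 143278 = 143481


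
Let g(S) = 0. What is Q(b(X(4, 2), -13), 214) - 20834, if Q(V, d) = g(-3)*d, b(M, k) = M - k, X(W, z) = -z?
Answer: -20834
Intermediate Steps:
Q(V, d) = 0 (Q(V, d) = 0*d = 0)
Q(b(X(4, 2), -13), 214) - 20834 = 0 - 20834 = -20834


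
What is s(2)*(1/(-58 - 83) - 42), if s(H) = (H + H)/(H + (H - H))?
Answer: -11846/141 ≈ -84.014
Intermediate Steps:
s(H) = 2 (s(H) = (2*H)/(H + 0) = (2*H)/H = 2)
s(2)*(1/(-58 - 83) - 42) = 2*(1/(-58 - 83) - 42) = 2*(1/(-141) - 42) = 2*(-1/141 - 42) = 2*(-5923/141) = -11846/141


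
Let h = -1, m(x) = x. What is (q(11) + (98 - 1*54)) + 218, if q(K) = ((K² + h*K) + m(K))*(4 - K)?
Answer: -585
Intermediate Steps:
q(K) = K²*(4 - K) (q(K) = ((K² - K) + K)*(4 - K) = K²*(4 - K))
(q(11) + (98 - 1*54)) + 218 = (11²*(4 - 1*11) + (98 - 1*54)) + 218 = (121*(4 - 11) + (98 - 54)) + 218 = (121*(-7) + 44) + 218 = (-847 + 44) + 218 = -803 + 218 = -585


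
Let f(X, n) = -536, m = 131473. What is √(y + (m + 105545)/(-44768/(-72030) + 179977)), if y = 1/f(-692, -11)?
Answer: √3968446868587678827742906/1737147602452 ≈ 1.1468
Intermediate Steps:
y = -1/536 (y = 1/(-536) = -1/536 ≈ -0.0018657)
√(y + (m + 105545)/(-44768/(-72030) + 179977)) = √(-1/536 + (131473 + 105545)/(-44768/(-72030) + 179977)) = √(-1/536 + 237018/(-44768*(-1/72030) + 179977)) = √(-1/536 + 237018/(22384/36015 + 179977)) = √(-1/536 + 237018/(6481894039/36015)) = √(-1/536 + 237018*(36015/6481894039)) = √(-1/536 + 8536203270/6481894039) = √(4568923058681/3474295204904) = √3968446868587678827742906/1737147602452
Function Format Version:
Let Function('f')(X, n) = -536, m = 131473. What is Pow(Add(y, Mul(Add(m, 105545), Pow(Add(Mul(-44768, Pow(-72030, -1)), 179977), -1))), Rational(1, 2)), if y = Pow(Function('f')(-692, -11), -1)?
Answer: Mul(Rational(1, 1737147602452), Pow(3968446868587678827742906, Rational(1, 2))) ≈ 1.1468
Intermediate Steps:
y = Rational(-1, 536) (y = Pow(-536, -1) = Rational(-1, 536) ≈ -0.0018657)
Pow(Add(y, Mul(Add(m, 105545), Pow(Add(Mul(-44768, Pow(-72030, -1)), 179977), -1))), Rational(1, 2)) = Pow(Add(Rational(-1, 536), Mul(Add(131473, 105545), Pow(Add(Mul(-44768, Pow(-72030, -1)), 179977), -1))), Rational(1, 2)) = Pow(Add(Rational(-1, 536), Mul(237018, Pow(Add(Mul(-44768, Rational(-1, 72030)), 179977), -1))), Rational(1, 2)) = Pow(Add(Rational(-1, 536), Mul(237018, Pow(Add(Rational(22384, 36015), 179977), -1))), Rational(1, 2)) = Pow(Add(Rational(-1, 536), Mul(237018, Pow(Rational(6481894039, 36015), -1))), Rational(1, 2)) = Pow(Add(Rational(-1, 536), Mul(237018, Rational(36015, 6481894039))), Rational(1, 2)) = Pow(Add(Rational(-1, 536), Rational(8536203270, 6481894039)), Rational(1, 2)) = Pow(Rational(4568923058681, 3474295204904), Rational(1, 2)) = Mul(Rational(1, 1737147602452), Pow(3968446868587678827742906, Rational(1, 2)))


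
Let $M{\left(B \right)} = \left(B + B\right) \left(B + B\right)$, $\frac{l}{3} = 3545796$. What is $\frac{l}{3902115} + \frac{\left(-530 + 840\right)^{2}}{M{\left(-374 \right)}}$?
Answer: $\frac{527221198921}{181937412580} \approx 2.8978$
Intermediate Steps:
$l = 10637388$ ($l = 3 \cdot 3545796 = 10637388$)
$M{\left(B \right)} = 4 B^{2}$ ($M{\left(B \right)} = 2 B 2 B = 4 B^{2}$)
$\frac{l}{3902115} + \frac{\left(-530 + 840\right)^{2}}{M{\left(-374 \right)}} = \frac{10637388}{3902115} + \frac{\left(-530 + 840\right)^{2}}{4 \left(-374\right)^{2}} = 10637388 \cdot \frac{1}{3902115} + \frac{310^{2}}{4 \cdot 139876} = \frac{3545796}{1300705} + \frac{96100}{559504} = \frac{3545796}{1300705} + 96100 \cdot \frac{1}{559504} = \frac{3545796}{1300705} + \frac{24025}{139876} = \frac{527221198921}{181937412580}$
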